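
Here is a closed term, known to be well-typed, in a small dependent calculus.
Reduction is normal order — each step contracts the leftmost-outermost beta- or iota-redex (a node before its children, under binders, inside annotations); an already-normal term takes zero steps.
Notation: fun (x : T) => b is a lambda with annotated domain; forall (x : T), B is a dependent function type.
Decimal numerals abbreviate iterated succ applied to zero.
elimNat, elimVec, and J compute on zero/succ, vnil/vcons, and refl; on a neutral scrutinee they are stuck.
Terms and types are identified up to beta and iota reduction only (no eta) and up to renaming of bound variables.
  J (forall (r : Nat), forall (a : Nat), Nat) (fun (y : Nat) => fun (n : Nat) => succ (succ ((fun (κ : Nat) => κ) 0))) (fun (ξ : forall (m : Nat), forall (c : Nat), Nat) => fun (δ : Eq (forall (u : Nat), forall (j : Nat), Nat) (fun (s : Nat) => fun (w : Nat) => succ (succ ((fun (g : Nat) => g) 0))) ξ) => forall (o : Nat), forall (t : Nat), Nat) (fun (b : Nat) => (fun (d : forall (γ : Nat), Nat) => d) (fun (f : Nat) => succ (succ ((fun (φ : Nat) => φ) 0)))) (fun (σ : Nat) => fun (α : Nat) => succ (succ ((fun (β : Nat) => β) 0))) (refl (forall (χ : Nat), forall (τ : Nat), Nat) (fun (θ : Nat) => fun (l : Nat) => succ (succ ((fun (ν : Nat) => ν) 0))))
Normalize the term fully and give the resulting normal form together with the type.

resulting normal form:
  fun (r : Nat) => fun (a : Nat) => 2
inferred type:
  forall (r : Nat), forall (a : Nat), Nat
observation: 3 normal-order steps normalize the term, beginning with a J iota-redex.


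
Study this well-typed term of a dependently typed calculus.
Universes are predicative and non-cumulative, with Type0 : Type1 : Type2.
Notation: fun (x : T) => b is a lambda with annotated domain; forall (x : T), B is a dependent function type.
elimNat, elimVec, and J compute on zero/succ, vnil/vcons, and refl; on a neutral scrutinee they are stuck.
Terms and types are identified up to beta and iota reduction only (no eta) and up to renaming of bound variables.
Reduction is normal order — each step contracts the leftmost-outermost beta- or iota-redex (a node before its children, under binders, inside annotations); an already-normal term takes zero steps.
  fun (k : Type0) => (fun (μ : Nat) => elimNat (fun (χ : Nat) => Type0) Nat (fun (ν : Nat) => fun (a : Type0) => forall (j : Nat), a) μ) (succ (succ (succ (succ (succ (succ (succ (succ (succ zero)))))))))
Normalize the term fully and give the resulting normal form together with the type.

reduced normal form:
  fun (k : Type0) => forall (μ : Nat), forall (χ : Nat), forall (ν : Nat), forall (a : Nat), forall (j : Nat), forall (x : Nat), forall (q : Nat), forall (f : Nat), forall (m : Nat), Nat
inferred type:
  forall (k : Type0), Type0


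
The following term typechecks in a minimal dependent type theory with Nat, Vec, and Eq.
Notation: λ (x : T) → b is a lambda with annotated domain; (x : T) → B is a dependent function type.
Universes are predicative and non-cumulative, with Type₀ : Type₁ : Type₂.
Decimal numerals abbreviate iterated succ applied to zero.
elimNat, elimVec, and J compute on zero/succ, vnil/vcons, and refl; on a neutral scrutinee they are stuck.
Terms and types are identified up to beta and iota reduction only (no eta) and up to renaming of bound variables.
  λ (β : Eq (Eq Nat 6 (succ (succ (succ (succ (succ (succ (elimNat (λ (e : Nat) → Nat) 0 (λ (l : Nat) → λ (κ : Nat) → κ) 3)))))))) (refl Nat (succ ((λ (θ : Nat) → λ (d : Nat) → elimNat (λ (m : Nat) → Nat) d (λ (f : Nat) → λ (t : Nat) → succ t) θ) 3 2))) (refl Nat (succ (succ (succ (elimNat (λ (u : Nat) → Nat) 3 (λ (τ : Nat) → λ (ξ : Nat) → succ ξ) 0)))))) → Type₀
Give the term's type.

inferred type:
  (β : Eq (Eq Nat 6 6) (refl Nat 6) (refl Nat 6)) → Type₁


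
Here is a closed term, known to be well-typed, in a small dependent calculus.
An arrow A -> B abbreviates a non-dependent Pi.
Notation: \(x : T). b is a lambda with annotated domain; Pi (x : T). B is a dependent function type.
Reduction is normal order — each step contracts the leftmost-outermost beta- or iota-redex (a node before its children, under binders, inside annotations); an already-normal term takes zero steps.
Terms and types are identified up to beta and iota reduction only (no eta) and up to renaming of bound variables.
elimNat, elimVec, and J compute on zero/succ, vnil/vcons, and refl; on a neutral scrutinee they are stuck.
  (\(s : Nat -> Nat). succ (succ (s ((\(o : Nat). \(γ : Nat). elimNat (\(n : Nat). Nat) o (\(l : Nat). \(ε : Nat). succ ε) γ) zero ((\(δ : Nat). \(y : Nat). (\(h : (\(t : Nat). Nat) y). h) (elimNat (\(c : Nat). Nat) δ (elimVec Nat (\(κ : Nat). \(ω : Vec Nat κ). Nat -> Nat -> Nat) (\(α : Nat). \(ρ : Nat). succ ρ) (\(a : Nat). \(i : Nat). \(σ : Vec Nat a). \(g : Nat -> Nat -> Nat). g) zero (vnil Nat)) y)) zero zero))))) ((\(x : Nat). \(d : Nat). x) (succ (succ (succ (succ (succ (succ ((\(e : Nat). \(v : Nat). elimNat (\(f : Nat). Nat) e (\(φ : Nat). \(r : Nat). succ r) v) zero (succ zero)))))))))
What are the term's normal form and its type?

resulting normal form:
  succ (succ (succ (succ (succ (succ (succ (succ (succ zero))))))))
inferred type:
  Nat


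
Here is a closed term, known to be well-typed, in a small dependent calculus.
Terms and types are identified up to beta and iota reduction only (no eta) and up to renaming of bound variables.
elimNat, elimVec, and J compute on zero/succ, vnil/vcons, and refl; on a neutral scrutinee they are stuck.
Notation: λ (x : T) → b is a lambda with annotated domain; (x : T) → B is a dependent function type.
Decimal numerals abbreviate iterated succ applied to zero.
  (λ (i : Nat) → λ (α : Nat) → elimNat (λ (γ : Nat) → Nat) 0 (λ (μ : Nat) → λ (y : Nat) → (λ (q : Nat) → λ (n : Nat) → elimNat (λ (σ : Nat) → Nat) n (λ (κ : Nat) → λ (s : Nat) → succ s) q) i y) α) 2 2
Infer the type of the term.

inferred type:
  Nat


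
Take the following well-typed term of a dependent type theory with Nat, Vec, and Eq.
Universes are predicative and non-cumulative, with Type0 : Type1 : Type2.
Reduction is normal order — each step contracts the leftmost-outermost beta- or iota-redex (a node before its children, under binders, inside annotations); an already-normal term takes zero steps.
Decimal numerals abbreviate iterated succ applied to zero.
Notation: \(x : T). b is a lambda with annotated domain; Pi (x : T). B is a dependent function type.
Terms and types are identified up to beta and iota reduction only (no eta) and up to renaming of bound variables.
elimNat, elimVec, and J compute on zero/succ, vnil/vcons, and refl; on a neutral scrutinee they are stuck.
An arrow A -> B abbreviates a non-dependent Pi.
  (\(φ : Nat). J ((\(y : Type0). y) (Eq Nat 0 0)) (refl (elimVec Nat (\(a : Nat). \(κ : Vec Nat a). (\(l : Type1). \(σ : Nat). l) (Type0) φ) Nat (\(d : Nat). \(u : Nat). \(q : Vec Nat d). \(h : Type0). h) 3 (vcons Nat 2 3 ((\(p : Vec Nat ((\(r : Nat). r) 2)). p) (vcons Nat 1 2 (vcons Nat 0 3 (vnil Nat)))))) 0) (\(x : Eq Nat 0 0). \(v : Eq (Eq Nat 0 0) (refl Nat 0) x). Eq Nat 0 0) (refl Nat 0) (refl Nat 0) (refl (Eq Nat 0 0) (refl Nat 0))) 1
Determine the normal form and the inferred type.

resulting normal form:
  refl Nat 0
type:
  Eq Nat 0 0
observation: the leftmost-outermost redex is a beta-redex, and normalization takes 2 steps.


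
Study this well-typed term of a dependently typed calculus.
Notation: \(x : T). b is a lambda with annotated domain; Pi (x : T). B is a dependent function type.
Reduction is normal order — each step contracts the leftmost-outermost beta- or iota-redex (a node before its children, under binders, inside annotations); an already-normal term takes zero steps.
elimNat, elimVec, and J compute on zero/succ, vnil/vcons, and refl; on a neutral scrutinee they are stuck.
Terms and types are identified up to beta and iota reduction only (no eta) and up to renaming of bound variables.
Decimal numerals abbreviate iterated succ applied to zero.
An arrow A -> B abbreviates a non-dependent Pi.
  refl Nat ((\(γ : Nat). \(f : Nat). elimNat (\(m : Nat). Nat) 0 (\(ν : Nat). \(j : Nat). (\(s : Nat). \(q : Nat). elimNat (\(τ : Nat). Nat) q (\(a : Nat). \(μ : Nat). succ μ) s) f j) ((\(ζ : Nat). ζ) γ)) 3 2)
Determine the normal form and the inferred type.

resulting normal form:
  refl Nat 6
inferred type:
  Eq Nat 6 6


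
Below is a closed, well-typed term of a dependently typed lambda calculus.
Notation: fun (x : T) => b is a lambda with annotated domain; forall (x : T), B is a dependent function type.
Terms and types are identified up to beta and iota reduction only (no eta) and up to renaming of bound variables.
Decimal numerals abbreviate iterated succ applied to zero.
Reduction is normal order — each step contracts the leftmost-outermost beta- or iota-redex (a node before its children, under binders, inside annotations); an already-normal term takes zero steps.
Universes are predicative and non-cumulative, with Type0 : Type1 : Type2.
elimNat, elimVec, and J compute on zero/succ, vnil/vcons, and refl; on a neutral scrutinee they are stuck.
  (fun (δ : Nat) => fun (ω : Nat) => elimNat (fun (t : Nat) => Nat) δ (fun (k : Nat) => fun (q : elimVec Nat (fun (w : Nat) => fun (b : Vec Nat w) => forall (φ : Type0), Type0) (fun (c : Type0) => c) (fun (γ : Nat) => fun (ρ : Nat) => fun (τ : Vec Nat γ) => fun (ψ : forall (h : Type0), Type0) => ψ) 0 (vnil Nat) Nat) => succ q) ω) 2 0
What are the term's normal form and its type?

normal form:
  2
type:
  Nat


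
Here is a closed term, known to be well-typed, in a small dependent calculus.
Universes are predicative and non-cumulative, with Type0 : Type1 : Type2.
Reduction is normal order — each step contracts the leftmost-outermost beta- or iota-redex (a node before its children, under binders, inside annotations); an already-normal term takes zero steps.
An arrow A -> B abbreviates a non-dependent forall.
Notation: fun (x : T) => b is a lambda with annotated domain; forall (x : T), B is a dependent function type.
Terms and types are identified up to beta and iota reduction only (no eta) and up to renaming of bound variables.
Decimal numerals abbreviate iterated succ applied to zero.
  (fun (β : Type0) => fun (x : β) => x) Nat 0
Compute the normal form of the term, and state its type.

reduced normal form:
  0
type:
  Nat
observation: normalization takes exactly 2 steps under the normal-order strategy.


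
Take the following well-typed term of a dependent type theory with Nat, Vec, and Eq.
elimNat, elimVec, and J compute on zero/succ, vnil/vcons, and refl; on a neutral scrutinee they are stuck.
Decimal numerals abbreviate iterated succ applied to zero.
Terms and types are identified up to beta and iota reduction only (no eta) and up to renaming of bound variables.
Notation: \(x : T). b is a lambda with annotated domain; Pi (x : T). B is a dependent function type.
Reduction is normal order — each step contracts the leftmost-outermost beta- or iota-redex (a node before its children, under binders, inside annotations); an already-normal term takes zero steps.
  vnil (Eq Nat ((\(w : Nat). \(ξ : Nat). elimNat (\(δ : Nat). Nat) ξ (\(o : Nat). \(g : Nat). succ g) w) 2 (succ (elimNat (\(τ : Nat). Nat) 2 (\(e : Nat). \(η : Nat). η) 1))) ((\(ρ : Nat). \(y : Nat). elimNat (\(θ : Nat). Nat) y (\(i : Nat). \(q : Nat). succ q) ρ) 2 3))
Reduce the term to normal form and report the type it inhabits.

normal form:
  vnil (Eq Nat 5 5)
inferred type:
  Vec (Eq Nat 5 5) 0


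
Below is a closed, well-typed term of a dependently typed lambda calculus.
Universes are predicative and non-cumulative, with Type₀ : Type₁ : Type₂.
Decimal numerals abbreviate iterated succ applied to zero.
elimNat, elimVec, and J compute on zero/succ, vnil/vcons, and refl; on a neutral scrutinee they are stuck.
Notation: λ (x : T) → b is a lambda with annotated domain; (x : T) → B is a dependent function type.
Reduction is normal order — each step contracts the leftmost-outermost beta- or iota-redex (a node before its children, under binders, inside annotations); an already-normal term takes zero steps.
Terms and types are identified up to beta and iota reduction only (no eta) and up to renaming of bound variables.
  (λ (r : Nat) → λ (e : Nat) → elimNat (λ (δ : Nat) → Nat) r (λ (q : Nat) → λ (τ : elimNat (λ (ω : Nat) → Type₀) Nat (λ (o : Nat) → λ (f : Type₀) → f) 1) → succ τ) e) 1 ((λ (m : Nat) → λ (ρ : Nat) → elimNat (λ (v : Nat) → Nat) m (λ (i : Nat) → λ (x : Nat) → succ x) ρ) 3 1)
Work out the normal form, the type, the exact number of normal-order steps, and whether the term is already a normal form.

normal form:
  5
inferred type:
  Nat
normal-order step count: 25
term was already normal: no
first contracted redex: a beta-redex


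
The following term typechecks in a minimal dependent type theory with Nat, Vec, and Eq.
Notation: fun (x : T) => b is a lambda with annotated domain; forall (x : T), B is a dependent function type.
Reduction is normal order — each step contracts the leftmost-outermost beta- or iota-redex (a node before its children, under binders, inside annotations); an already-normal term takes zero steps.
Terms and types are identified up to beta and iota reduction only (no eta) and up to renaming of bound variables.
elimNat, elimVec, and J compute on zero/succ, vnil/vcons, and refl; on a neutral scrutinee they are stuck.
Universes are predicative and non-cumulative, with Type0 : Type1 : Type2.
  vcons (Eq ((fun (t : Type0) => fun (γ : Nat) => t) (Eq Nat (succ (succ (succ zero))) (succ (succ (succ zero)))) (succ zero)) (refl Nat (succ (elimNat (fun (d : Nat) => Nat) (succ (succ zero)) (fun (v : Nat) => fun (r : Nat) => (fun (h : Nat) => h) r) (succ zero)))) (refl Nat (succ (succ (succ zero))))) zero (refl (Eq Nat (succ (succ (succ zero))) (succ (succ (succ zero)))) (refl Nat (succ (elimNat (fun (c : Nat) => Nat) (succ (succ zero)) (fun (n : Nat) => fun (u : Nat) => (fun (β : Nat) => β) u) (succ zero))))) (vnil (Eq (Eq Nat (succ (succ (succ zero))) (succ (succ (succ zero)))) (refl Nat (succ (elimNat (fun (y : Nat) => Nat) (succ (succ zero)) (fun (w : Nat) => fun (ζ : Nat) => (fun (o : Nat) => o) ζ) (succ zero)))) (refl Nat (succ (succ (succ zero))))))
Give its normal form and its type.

reduced normal form:
  vcons (Eq (Eq Nat (succ (succ (succ zero))) (succ (succ (succ zero)))) (refl Nat (succ (succ (succ zero)))) (refl Nat (succ (succ (succ zero))))) zero (refl (Eq Nat (succ (succ (succ zero))) (succ (succ (succ zero)))) (refl Nat (succ (succ (succ zero))))) (vnil (Eq (Eq Nat (succ (succ (succ zero))) (succ (succ (succ zero)))) (refl Nat (succ (succ (succ zero)))) (refl Nat (succ (succ (succ zero))))))
inferred type:
  Vec (Eq (Eq Nat (succ (succ (succ zero))) (succ (succ (succ zero)))) (refl Nat (succ (succ (succ zero)))) (refl Nat (succ (succ (succ zero))))) (succ zero)
observation: normalization takes exactly 17 steps under the normal-order strategy.


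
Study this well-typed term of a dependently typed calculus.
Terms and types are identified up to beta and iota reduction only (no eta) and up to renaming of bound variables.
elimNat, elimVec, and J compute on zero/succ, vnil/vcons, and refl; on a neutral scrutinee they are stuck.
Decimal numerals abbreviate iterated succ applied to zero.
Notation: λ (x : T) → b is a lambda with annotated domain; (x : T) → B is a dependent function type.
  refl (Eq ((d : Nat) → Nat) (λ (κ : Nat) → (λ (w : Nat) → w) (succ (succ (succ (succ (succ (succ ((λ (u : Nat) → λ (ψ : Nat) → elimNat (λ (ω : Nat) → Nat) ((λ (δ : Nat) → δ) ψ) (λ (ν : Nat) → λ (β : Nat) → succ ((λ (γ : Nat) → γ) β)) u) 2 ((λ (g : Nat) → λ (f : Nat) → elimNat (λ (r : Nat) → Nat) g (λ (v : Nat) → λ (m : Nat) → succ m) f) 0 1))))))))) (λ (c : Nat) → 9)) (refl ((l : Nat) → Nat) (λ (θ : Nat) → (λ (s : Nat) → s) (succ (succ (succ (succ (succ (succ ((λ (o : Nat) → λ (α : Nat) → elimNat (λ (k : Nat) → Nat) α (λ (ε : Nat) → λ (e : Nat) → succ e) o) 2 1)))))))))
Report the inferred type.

inferred type:
  Eq (Eq ((d : Nat) → Nat) (λ (κ : Nat) → 9) (λ (w : Nat) → 9)) (refl ((u : Nat) → Nat) (λ (ψ : Nat) → 9)) (refl ((ω : Nat) → Nat) (λ (δ : Nat) → 9))


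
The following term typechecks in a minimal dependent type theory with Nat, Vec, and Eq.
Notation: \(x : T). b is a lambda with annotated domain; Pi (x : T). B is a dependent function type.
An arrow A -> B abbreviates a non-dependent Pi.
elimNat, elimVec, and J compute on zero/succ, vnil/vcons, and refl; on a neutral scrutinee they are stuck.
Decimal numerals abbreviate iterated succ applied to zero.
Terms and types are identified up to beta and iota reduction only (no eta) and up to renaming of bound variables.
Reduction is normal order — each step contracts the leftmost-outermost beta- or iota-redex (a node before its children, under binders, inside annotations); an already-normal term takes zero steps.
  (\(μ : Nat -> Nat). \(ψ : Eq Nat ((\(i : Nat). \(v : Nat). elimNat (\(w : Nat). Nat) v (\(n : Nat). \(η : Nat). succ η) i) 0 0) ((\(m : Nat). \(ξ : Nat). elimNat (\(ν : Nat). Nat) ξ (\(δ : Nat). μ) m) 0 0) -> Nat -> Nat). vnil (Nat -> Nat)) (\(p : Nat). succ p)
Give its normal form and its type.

normal form:
  \(μ : Eq Nat 0 0 -> Nat -> Nat). vnil (Nat -> Nat)
the term's type:
  (Eq Nat 0 0 -> Nat -> Nat) -> Vec (Nat -> Nat) 0


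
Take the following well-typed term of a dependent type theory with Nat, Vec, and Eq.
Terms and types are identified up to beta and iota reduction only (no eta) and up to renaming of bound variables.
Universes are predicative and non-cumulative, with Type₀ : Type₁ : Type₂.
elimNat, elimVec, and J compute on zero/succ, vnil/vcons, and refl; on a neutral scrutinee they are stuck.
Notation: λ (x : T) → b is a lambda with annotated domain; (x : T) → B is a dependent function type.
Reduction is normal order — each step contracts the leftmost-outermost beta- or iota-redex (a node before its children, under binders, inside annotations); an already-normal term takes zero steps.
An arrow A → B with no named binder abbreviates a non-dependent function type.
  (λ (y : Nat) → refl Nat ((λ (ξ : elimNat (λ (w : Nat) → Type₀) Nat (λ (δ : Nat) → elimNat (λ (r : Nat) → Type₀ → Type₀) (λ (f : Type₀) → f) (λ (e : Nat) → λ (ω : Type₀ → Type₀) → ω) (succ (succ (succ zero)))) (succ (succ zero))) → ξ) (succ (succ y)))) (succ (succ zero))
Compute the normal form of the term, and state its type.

resulting normal form:
  refl Nat (succ (succ (succ (succ zero))))
the term's type:
  Eq Nat (succ (succ (succ (succ zero)))) (succ (succ (succ (succ zero))))
observation: reduction starts at a beta-redex, and 2 normal-order steps reach the normal form.


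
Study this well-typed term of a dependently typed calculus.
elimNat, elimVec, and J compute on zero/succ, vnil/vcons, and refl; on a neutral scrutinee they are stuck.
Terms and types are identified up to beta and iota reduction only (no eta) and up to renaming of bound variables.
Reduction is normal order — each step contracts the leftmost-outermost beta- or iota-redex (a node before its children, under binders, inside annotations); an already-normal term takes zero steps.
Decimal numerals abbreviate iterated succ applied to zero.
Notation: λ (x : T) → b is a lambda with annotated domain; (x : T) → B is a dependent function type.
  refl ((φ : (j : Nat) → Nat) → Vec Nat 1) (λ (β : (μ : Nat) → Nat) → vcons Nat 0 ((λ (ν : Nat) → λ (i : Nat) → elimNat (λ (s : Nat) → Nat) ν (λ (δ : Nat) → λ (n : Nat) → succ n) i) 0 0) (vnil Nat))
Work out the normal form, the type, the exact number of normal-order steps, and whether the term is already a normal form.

normal form:
  refl ((φ : (j : Nat) → Nat) → Vec Nat 1) (λ (β : (μ : Nat) → Nat) → vcons Nat 0 0 (vnil Nat))
inferred type:
  Eq ((φ : (j : Nat) → Nat) → Vec Nat 1) (λ (β : (μ : Nat) → Nat) → vcons Nat 0 0 (vnil Nat)) (λ (ν : (i : Nat) → Nat) → vcons Nat 0 0 (vnil Nat))
normal-order step count: 3
already normal: no
first contracted redex: a beta-redex


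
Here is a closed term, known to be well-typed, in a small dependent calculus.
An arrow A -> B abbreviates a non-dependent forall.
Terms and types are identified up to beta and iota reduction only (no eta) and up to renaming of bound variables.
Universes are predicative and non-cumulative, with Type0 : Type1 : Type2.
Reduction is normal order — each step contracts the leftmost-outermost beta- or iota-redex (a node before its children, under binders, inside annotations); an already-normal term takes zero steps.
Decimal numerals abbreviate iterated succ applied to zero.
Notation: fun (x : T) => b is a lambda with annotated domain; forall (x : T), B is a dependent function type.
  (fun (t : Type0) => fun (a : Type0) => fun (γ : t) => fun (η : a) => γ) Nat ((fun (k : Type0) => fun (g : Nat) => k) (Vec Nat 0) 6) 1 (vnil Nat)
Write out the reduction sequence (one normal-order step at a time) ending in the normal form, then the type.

normal-order reduction sequence:
  (fun (t : Type0) => fun (a : Type0) => fun (γ : t) => fun (η : a) => γ) Nat ((fun (k : Type0) => fun (g : Nat) => k) (Vec Nat 0) 6) 1 (vnil Nat)
  ~> (fun (t : Type0) => fun (a : Nat) => fun (γ : t) => a) ((fun (η : Type0) => fun (k : Nat) => η) (Vec Nat 0) 6) 1 (vnil Nat)
  ~> (fun (t : Nat) => fun (a : (fun (γ : Type0) => fun (η : Nat) => γ) (Vec Nat 0) 6) => t) 1 (vnil Nat)
  ~> (fun (t : (fun (a : Type0) => fun (γ : Nat) => a) (Vec Nat 0) 6) => 1) (vnil Nat)
  ~> 1
the term's type:
  Nat


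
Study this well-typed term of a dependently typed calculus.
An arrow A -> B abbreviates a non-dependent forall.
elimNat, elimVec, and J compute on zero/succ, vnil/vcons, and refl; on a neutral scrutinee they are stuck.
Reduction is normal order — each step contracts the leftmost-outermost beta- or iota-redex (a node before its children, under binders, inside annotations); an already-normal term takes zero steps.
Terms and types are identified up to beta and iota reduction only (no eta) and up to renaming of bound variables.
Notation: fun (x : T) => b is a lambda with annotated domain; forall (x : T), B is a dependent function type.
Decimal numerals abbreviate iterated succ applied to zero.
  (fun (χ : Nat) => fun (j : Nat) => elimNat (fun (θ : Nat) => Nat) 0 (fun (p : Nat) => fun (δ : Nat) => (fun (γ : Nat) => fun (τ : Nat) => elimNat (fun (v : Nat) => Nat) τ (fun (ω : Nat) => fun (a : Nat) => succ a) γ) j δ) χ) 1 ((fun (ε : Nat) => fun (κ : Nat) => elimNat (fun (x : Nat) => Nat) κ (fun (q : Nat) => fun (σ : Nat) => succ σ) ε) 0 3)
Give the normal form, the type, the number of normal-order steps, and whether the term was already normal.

normal form:
  3
inferred type:
  Nat
normal-order step count: 21
started in normal form: no
first redex: a beta-redex


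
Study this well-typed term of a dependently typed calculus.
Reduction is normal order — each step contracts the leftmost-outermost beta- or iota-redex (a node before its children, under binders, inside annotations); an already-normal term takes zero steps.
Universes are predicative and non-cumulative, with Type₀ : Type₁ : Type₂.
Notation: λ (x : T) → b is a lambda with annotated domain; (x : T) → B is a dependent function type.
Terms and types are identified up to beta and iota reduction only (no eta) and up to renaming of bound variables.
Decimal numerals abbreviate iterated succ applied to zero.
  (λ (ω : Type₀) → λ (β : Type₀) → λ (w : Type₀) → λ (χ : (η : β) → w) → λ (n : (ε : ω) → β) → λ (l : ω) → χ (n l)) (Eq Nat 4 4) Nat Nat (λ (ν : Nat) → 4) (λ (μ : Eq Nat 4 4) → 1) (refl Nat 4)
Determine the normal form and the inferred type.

resulting normal form:
  4
type:
  Nat


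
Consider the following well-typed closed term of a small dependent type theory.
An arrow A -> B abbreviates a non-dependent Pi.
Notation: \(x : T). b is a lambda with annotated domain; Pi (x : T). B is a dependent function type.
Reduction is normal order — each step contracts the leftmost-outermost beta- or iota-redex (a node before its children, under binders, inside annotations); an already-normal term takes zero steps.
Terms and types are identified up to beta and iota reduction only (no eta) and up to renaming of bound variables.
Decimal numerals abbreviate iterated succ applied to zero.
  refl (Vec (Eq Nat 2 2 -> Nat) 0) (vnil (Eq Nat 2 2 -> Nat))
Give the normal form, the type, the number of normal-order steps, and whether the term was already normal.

normal form:
  refl (Vec (Eq Nat 2 2 -> Nat) 0) (vnil (Eq Nat 2 2 -> Nat))
type:
  Eq (Vec (Eq Nat 2 2 -> Nat) 0) (vnil (Eq Nat 2 2 -> Nat)) (vnil (Eq Nat 2 2 -> Nat))
reduction steps (normal order): 0
term was already normal: yes


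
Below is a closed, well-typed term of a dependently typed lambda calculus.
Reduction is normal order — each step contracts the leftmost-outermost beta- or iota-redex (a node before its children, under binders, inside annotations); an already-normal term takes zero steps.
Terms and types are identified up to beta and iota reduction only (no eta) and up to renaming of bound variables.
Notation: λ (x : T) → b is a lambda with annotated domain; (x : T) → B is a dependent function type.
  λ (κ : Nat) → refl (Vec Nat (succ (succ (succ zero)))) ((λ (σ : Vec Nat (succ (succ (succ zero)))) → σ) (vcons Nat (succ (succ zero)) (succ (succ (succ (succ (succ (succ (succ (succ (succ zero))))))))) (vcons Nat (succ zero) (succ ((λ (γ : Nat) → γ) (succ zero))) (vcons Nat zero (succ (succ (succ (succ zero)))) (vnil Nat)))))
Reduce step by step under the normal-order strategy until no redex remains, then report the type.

reduction (normal order):
  λ (κ : Nat) → refl (Vec Nat (succ (succ (succ zero)))) ((λ (σ : Vec Nat (succ (succ (succ zero)))) → σ) (vcons Nat (succ (succ zero)) (succ (succ (succ (succ (succ (succ (succ (succ (succ zero))))))))) (vcons Nat (succ zero) (succ ((λ (γ : Nat) → γ) (succ zero))) (vcons Nat zero (succ (succ (succ (succ zero)))) (vnil Nat)))))
  ~> λ (κ : Nat) → refl (Vec Nat (succ (succ (succ zero)))) (vcons Nat (succ (succ zero)) (succ (succ (succ (succ (succ (succ (succ (succ (succ zero))))))))) (vcons Nat (succ zero) (succ ((λ (σ : Nat) → σ) (succ zero))) (vcons Nat zero (succ (succ (succ (succ zero)))) (vnil Nat))))
  ~> λ (κ : Nat) → refl (Vec Nat (succ (succ (succ zero)))) (vcons Nat (succ (succ zero)) (succ (succ (succ (succ (succ (succ (succ (succ (succ zero))))))))) (vcons Nat (succ zero) (succ (succ zero)) (vcons Nat zero (succ (succ (succ (succ zero)))) (vnil Nat))))
the term's type:
  (κ : Nat) → Eq (Vec Nat (succ (succ (succ zero)))) (vcons Nat (succ (succ zero)) (succ (succ (succ (succ (succ (succ (succ (succ (succ zero))))))))) (vcons Nat (succ zero) (succ (succ zero)) (vcons Nat zero (succ (succ (succ (succ zero)))) (vnil Nat)))) (vcons Nat (succ (succ zero)) (succ (succ (succ (succ (succ (succ (succ (succ (succ zero))))))))) (vcons Nat (succ zero) (succ (succ zero)) (vcons Nat zero (succ (succ (succ (succ zero)))) (vnil Nat))))


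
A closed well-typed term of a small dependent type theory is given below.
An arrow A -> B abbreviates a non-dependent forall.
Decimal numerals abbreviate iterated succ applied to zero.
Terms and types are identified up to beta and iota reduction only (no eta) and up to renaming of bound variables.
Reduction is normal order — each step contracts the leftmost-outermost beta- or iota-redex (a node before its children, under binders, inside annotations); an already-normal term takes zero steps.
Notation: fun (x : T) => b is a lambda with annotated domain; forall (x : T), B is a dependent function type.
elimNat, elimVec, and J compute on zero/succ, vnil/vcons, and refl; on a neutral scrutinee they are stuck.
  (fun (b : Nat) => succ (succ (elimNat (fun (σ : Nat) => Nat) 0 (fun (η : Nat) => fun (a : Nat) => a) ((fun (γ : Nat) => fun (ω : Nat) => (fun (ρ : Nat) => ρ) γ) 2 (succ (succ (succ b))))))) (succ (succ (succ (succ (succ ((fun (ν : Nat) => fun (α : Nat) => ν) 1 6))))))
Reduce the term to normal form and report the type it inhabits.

normal form:
  2
inferred type:
  Nat
observation: 11 normal-order steps normalize the term, beginning with a beta-redex.


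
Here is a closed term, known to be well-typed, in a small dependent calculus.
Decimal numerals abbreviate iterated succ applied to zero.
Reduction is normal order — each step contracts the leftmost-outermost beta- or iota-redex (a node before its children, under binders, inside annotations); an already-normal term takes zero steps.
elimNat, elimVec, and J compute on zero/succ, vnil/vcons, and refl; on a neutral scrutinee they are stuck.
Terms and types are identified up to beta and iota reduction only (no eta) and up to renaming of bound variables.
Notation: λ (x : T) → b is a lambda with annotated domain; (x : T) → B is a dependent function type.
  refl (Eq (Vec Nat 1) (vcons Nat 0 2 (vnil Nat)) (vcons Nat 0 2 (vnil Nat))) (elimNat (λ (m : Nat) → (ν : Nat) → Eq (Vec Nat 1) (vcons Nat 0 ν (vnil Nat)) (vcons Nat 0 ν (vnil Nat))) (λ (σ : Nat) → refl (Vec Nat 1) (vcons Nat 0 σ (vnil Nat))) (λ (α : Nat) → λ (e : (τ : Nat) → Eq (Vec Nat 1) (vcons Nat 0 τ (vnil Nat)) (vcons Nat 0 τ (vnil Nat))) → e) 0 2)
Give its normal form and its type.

resulting normal form:
  refl (Eq (Vec Nat 1) (vcons Nat 0 2 (vnil Nat)) (vcons Nat 0 2 (vnil Nat))) (refl (Vec Nat 1) (vcons Nat 0 2 (vnil Nat)))
the term's type:
  Eq (Eq (Vec Nat 1) (vcons Nat 0 2 (vnil Nat)) (vcons Nat 0 2 (vnil Nat))) (refl (Vec Nat 1) (vcons Nat 0 2 (vnil Nat))) (refl (Vec Nat 1) (vcons Nat 0 2 (vnil Nat)))


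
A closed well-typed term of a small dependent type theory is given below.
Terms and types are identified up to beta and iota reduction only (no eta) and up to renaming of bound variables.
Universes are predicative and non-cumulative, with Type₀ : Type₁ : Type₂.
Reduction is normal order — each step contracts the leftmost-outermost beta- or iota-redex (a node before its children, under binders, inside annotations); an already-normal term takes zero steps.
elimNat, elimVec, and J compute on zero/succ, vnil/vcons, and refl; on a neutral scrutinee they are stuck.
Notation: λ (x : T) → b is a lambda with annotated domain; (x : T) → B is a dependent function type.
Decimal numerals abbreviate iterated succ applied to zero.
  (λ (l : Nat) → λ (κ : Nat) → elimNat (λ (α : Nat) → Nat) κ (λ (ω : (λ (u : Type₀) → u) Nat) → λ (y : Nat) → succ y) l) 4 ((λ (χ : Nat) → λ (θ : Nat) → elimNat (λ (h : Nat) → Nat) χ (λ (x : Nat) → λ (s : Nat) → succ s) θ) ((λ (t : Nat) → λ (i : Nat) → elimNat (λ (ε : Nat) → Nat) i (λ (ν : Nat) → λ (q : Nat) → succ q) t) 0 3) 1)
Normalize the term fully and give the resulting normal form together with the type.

resulting normal form:
  8
type:
  Nat


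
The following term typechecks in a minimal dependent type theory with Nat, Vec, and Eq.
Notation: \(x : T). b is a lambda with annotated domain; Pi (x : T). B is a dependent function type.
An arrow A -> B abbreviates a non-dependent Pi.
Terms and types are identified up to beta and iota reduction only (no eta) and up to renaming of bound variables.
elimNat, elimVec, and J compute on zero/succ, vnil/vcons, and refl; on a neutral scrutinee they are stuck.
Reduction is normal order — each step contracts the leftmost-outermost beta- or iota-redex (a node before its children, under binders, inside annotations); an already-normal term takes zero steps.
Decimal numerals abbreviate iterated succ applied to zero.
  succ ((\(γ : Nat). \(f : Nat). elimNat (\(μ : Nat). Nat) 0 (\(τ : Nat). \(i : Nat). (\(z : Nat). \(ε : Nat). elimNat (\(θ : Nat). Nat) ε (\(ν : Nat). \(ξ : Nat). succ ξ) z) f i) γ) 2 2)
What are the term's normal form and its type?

reduced normal form:
  5
type:
  Nat
observation: the first redex contracted is a beta-redex; the normal form is reached in 27 normal-order steps.


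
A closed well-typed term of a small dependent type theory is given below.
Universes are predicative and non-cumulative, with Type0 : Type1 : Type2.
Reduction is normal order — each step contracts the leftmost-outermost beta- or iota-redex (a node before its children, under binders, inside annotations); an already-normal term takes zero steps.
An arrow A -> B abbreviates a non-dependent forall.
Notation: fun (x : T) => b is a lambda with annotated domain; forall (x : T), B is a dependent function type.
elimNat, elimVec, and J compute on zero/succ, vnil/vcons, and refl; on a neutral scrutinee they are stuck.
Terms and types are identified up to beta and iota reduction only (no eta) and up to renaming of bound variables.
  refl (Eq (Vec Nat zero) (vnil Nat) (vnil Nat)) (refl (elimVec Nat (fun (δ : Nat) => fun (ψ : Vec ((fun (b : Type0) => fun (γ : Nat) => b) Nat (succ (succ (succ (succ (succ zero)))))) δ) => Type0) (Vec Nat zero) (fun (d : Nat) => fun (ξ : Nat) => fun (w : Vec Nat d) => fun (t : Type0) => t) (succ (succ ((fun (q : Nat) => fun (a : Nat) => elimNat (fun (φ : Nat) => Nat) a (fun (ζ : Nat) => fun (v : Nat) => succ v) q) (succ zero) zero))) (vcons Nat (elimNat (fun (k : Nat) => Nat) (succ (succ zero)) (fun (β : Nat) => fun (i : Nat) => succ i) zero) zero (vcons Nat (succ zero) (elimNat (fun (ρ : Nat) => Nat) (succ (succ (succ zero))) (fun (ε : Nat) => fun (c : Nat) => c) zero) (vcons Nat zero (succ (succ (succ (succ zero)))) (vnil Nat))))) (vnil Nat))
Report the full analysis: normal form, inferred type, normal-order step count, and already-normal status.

reduced normal form:
  refl (Eq (Vec Nat zero) (vnil Nat) (vnil Nat)) (refl (Vec Nat zero) (vnil Nat))
inferred type:
  Eq (Eq (Vec Nat zero) (vnil Nat) (vnil Nat)) (refl (Vec Nat zero) (vnil Nat)) (refl (Vec Nat zero) (vnil Nat))
steps to reach normal form (normal order): 16
started in normal form: no
first redex: an elimVec iota-redex


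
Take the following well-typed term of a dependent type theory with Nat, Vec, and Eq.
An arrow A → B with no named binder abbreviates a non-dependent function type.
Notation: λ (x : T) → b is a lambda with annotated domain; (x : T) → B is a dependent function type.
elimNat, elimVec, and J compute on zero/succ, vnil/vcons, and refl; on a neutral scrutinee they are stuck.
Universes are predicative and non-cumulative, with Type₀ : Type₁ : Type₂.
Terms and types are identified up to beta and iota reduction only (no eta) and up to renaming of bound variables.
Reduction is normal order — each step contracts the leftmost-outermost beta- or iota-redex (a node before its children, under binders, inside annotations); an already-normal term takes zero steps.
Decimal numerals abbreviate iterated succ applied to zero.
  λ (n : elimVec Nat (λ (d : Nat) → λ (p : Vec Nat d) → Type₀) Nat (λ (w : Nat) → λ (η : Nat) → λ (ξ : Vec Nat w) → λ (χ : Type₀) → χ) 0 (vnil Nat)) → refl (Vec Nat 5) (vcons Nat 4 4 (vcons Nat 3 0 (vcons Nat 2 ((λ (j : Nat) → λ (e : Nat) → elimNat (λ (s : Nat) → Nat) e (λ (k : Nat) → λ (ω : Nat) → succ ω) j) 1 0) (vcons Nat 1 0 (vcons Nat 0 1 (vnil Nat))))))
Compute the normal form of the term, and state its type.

reduced normal form:
  λ (n : Nat) → refl (Vec Nat 5) (vcons Nat 4 4 (vcons Nat 3 0 (vcons Nat 2 1 (vcons Nat 1 0 (vcons Nat 0 1 (vnil Nat))))))
the term's type:
  Nat → Eq (Vec Nat 5) (vcons Nat 4 4 (vcons Nat 3 0 (vcons Nat 2 1 (vcons Nat 1 0 (vcons Nat 0 1 (vnil Nat)))))) (vcons Nat 4 4 (vcons Nat 3 0 (vcons Nat 2 1 (vcons Nat 1 0 (vcons Nat 0 1 (vnil Nat))))))


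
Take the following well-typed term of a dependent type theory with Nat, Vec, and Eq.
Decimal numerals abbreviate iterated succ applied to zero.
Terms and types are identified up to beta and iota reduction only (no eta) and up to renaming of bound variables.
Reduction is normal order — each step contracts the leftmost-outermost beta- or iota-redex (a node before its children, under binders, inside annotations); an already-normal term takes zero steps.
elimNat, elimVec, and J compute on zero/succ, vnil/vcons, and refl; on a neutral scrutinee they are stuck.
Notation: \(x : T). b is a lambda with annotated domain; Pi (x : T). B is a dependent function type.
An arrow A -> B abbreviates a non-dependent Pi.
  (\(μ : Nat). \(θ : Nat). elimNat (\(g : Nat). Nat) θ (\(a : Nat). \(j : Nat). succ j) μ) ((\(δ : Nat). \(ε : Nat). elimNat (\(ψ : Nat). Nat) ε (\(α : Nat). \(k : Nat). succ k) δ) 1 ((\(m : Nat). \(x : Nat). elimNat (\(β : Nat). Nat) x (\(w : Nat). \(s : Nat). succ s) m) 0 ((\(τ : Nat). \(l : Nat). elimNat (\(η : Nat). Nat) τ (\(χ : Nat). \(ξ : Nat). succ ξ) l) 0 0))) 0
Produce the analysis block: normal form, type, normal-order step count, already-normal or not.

resulting normal form:
  1
type:
  Nat
steps to reach normal form (normal order): 18
term was already normal: no
first redex: a beta-redex


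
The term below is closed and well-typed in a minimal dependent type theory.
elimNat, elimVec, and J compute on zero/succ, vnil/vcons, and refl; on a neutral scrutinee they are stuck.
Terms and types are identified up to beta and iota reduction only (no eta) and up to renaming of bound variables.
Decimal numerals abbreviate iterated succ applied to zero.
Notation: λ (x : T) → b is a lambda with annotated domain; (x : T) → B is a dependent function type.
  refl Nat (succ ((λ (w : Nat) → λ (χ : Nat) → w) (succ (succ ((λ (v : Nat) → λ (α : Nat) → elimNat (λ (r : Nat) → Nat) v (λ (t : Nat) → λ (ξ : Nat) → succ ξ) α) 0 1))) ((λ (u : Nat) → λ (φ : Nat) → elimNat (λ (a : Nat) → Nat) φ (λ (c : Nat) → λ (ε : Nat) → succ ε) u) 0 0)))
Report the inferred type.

inferred type:
  Eq Nat 4 4


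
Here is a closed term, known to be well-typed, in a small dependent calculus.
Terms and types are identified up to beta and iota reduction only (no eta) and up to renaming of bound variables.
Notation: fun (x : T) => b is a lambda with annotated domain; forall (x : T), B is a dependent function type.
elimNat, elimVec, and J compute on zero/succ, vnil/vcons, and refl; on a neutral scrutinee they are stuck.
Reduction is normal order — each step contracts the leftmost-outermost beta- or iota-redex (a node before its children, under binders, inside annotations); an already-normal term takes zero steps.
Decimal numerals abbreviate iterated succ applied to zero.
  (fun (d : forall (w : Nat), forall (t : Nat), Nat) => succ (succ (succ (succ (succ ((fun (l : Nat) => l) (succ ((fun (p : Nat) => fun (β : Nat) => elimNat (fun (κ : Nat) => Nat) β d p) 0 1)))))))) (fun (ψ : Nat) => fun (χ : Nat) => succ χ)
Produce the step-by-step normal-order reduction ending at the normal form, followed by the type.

normal-order reduction sequence:
  (fun (d : forall (w : Nat), forall (t : Nat), Nat) => succ (succ (succ (succ (succ ((fun (l : Nat) => l) (succ ((fun (p : Nat) => fun (β : Nat) => elimNat (fun (κ : Nat) => Nat) β d p) 0 1)))))))) (fun (ψ : Nat) => fun (χ : Nat) => succ χ)
  ~> succ (succ (succ (succ (succ ((fun (d : Nat) => d) (succ ((fun (w : Nat) => fun (t : Nat) => elimNat (fun (l : Nat) => Nat) t (fun (p : Nat) => fun (β : Nat) => succ β) w) 0 1)))))))
  ~> succ (succ (succ (succ (succ (succ ((fun (d : Nat) => fun (w : Nat) => elimNat (fun (t : Nat) => Nat) w (fun (l : Nat) => fun (p : Nat) => succ p) d) 0 1))))))
  ~> succ (succ (succ (succ (succ (succ ((fun (d : Nat) => elimNat (fun (w : Nat) => Nat) d (fun (t : Nat) => fun (l : Nat) => succ l) 0) 1))))))
  ~> succ (succ (succ (succ (succ (succ (elimNat (fun (d : Nat) => Nat) 1 (fun (w : Nat) => fun (t : Nat) => succ t) 0))))))
  ~> 7
inferred type:
  Nat


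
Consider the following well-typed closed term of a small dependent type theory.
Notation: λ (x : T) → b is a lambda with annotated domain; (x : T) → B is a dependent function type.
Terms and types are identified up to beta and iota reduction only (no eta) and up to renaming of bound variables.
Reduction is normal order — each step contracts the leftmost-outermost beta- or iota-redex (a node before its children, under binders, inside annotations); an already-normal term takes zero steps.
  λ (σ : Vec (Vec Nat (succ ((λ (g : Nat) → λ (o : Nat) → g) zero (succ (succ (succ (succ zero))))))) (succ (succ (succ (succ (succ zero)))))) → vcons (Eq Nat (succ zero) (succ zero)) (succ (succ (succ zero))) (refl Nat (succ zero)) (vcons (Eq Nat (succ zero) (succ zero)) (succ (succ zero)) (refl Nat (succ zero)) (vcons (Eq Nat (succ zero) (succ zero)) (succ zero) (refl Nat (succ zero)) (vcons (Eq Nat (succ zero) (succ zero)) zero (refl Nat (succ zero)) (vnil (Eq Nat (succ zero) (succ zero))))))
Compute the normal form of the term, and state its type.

normal form:
  λ (σ : Vec (Vec Nat (succ zero)) (succ (succ (succ (succ (succ zero)))))) → vcons (Eq Nat (succ zero) (succ zero)) (succ (succ (succ zero))) (refl Nat (succ zero)) (vcons (Eq Nat (succ zero) (succ zero)) (succ (succ zero)) (refl Nat (succ zero)) (vcons (Eq Nat (succ zero) (succ zero)) (succ zero) (refl Nat (succ zero)) (vcons (Eq Nat (succ zero) (succ zero)) zero (refl Nat (succ zero)) (vnil (Eq Nat (succ zero) (succ zero))))))
type:
  (σ : Vec (Vec Nat (succ zero)) (succ (succ (succ (succ (succ zero)))))) → Vec (Eq Nat (succ zero) (succ zero)) (succ (succ (succ (succ zero))))
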